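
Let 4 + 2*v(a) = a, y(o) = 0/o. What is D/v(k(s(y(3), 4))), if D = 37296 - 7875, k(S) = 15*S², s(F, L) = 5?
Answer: 8406/53 ≈ 158.60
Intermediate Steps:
y(o) = 0
v(a) = -2 + a/2
D = 29421
D/v(k(s(y(3), 4))) = 29421/(-2 + (15*5²)/2) = 29421/(-2 + (15*25)/2) = 29421/(-2 + (½)*375) = 29421/(-2 + 375/2) = 29421/(371/2) = 29421*(2/371) = 8406/53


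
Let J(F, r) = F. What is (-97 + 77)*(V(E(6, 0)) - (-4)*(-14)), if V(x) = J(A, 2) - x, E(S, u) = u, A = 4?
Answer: 1040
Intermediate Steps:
V(x) = 4 - x
(-97 + 77)*(V(E(6, 0)) - (-4)*(-14)) = (-97 + 77)*((4 - 1*0) - (-4)*(-14)) = -20*((4 + 0) - 1*56) = -20*(4 - 56) = -20*(-52) = 1040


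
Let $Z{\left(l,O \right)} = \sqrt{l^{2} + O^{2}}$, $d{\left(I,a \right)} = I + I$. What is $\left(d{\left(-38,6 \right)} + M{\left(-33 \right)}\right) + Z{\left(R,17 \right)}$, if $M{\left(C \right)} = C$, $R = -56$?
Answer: $-109 + 5 \sqrt{137} \approx -50.477$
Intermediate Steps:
$d{\left(I,a \right)} = 2 I$
$Z{\left(l,O \right)} = \sqrt{O^{2} + l^{2}}$
$\left(d{\left(-38,6 \right)} + M{\left(-33 \right)}\right) + Z{\left(R,17 \right)} = \left(2 \left(-38\right) - 33\right) + \sqrt{17^{2} + \left(-56\right)^{2}} = \left(-76 - 33\right) + \sqrt{289 + 3136} = -109 + \sqrt{3425} = -109 + 5 \sqrt{137}$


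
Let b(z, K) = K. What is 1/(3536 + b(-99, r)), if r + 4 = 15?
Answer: 1/3547 ≈ 0.00028193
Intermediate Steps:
r = 11 (r = -4 + 15 = 11)
1/(3536 + b(-99, r)) = 1/(3536 + 11) = 1/3547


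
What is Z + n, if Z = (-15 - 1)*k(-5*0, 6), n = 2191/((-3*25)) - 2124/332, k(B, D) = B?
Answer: -221678/6225 ≈ -35.611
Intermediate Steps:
n = -221678/6225 (n = 2191/(-75) - 2124*1/332 = 2191*(-1/75) - 531/83 = -2191/75 - 531/83 = -221678/6225 ≈ -35.611)
Z = 0 (Z = (-15 - 1)*(-5*0) = -16*0 = 0)
Z + n = 0 - 221678/6225 = -221678/6225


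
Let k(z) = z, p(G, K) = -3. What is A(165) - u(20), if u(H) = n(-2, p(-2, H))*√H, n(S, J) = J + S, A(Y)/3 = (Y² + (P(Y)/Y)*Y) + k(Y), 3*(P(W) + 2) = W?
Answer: 82329 + 10*√5 ≈ 82351.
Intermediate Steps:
P(W) = -2 + W/3
A(Y) = -6 + 3*Y² + 4*Y (A(Y) = 3*((Y² + ((-2 + Y/3)/Y)*Y) + Y) = 3*((Y² + (-2 + Y/3)) + Y) = 3*((-2 + Y² + Y/3) + Y) = 3*(-2 + Y² + 4*Y/3) = -6 + 3*Y² + 4*Y)
u(H) = -5*√H (u(H) = (-3 - 2)*√H = -5*√H)
A(165) - u(20) = (-6 + 3*165² + 4*165) - (-5)*√20 = (-6 + 3*27225 + 660) - (-5)*2*√5 = (-6 + 81675 + 660) - (-10)*√5 = 82329 + 10*√5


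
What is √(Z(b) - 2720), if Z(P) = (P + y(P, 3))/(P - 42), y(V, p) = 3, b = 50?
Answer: 7*I*√886/4 ≈ 52.09*I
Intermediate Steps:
Z(P) = (3 + P)/(-42 + P) (Z(P) = (P + 3)/(P - 42) = (3 + P)/(-42 + P))
√(Z(b) - 2720) = √((3 + 50)/(-42 + 50) - 2720) = √(53/8 - 2720) = √(-21707/8) = 7*I*√886/4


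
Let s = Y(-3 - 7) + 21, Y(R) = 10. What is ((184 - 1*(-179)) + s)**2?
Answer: 155236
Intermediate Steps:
s = 31 (s = 10 + 21 = 31)
((184 - 1*(-179)) + s)**2 = ((184 - 1*(-179)) + 31)**2 = ((184 + 179) + 31)**2 = (363 + 31)**2 = 394**2 = 155236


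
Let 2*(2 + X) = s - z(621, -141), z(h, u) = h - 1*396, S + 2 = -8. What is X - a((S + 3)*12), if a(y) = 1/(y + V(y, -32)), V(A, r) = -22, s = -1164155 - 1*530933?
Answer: -44925900/53 ≈ -8.4766e+5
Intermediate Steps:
s = -1695088 (s = -1164155 - 530933 = -1695088)
S = -10 (S = -2 - 8 = -10)
a(y) = 1/(-22 + y) (a(y) = 1/(y - 22) = 1/(-22 + y))
z(h, u) = -396 + h (z(h, u) = h - 396 = -396 + h)
X = -1695317/2 (X = -2 + (-1695088 - (-396 + 621))/2 = -2 + (-1695088 - 1*225)/2 = -2 + (-1695088 - 225)/2 = -2 + (1/2)*(-1695313) = -2 - 1695313/2 = -1695317/2 ≈ -8.4766e+5)
X - a((S + 3)*12) = -1695317/2 - 1/(-22 + (-10 + 3)*12) = -1695317/2 - 1/(-22 - 7*12) = -1695317/2 - 1/(-22 - 84) = -1695317/2 - 1/(-106) = -1695317/2 - 1*(-1/106) = -1695317/2 + 1/106 = -44925900/53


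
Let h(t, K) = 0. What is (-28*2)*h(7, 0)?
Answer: 0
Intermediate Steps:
(-28*2)*h(7, 0) = -28*2*0 = -56*0 = 0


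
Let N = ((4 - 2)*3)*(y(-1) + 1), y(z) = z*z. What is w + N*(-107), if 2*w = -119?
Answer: -2687/2 ≈ -1343.5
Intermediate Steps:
w = -119/2 (w = (1/2)*(-119) = -119/2 ≈ -59.500)
y(z) = z**2
N = 12 (N = ((4 - 2)*3)*((-1)**2 + 1) = (2*3)*(1 + 1) = 6*2 = 12)
w + N*(-107) = -119/2 + 12*(-107) = -119/2 - 1284 = -2687/2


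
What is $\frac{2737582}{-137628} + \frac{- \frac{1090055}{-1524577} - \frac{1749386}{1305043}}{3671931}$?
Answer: $- \frac{3333378169405523534197343}{167580794573514784306458} \approx -19.891$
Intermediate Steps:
$\frac{2737582}{-137628} + \frac{- \frac{1090055}{-1524577} - \frac{1749386}{1305043}}{3671931} = 2737582 \left(- \frac{1}{137628}\right) + \left(\left(-1090055\right) \left(- \frac{1}{1524577}\right) - \frac{1749386}{1305043}\right) \frac{1}{3671931} = - \frac{1368791}{68814} + \left(\frac{1090055}{1524577} - \frac{1749386}{1305043}\right) \frac{1}{3671931} = - \frac{1368791}{68814} - \frac{414835004119}{2435271813490202347} = - \frac{3333378169405523534197343}{167580794573514784306458}$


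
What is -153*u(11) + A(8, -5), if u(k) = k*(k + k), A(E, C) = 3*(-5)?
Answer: -37041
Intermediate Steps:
A(E, C) = -15
u(k) = 2*k**2 (u(k) = k*(2*k) = 2*k**2)
-153*u(11) + A(8, -5) = -306*11**2 - 15 = -306*121 - 15 = -153*242 - 15 = -37026 - 15 = -37041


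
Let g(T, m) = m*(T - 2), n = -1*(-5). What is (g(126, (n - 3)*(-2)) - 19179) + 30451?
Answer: 10776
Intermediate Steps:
n = 5
g(T, m) = m*(-2 + T)
(g(126, (n - 3)*(-2)) - 19179) + 30451 = (((5 - 3)*(-2))*(-2 + 126) - 19179) + 30451 = ((2*(-2))*124 - 19179) + 30451 = (-4*124 - 19179) + 30451 = (-496 - 19179) + 30451 = -19675 + 30451 = 10776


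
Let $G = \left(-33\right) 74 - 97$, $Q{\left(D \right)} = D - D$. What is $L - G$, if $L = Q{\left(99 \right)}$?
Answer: $2539$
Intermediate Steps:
$Q{\left(D \right)} = 0$
$G = -2539$ ($G = -2442 - 97 = -2539$)
$L = 0$
$L - G = 0 - -2539 = 0 + 2539 = 2539$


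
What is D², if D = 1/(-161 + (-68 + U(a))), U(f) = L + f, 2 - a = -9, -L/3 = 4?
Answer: 1/52900 ≈ 1.8904e-5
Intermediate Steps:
L = -12 (L = -3*4 = -12)
a = 11 (a = 2 - 1*(-9) = 2 + 9 = 11)
U(f) = -12 + f
D = -1/230 (D = 1/(-161 + (-68 + (-12 + 11))) = 1/(-161 + (-68 - 1)) = 1/(-161 - 69) = 1/(-230) = -1/230 ≈ -0.0043478)
D² = (-1/230)² = 1/52900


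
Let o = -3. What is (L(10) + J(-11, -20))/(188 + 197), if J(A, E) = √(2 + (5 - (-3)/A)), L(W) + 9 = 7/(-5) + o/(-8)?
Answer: -401/15400 + √814/4235 ≈ -0.019302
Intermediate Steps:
L(W) = -401/40 (L(W) = -9 + (7/(-5) - 3/(-8)) = -9 + (7*(-⅕) - 3*(-⅛)) = -9 + (-7/5 + 3/8) = -9 - 41/40 = -401/40)
J(A, E) = √(7 + 3/A) (J(A, E) = √(2 + (5 + 3/A)) = √(7 + 3/A))
(L(10) + J(-11, -20))/(188 + 197) = (-401/40 + √(7 + 3/(-11)))/(188 + 197) = (-401/40 + √(7 + 3*(-1/11)))/385 = (-401/40 + √(7 - 3/11))*(1/385) = (-401/40 + √(74/11))*(1/385) = (-401/40 + √814/11)*(1/385) = -401/15400 + √814/4235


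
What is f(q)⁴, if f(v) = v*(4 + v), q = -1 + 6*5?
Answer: 838779390801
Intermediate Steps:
q = 29 (q = -1 + 30 = 29)
f(q)⁴ = (29*(4 + 29))⁴ = (29*33)⁴ = 957⁴ = 838779390801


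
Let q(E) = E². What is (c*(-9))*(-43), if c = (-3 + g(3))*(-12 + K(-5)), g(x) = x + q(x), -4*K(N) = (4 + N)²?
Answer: -170667/4 ≈ -42667.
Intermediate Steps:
K(N) = -(4 + N)²/4
g(x) = x + x²
c = -441/4 (c = (-3 + 3*(1 + 3))*(-12 - (4 - 5)²/4) = (-3 + 3*4)*(-12 - ¼*(-1)²) = (-3 + 12)*(-12 - ¼*1) = 9*(-12 - ¼) = 9*(-49/4) = -441/4 ≈ -110.25)
(c*(-9))*(-43) = -441/4*(-9)*(-43) = (3969/4)*(-43) = -170667/4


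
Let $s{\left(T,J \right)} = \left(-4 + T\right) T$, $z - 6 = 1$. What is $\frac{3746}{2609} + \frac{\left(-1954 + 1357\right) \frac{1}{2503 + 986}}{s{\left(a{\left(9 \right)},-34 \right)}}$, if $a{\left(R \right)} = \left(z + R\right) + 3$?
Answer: $\frac{1241111239}{864766095} \approx 1.4352$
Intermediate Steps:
$z = 7$ ($z = 6 + 1 = 7$)
$a{\left(R \right)} = 10 + R$ ($a{\left(R \right)} = \left(7 + R\right) + 3 = 10 + R$)
$s{\left(T,J \right)} = T \left(-4 + T\right)$
$\frac{3746}{2609} + \frac{\left(-1954 + 1357\right) \frac{1}{2503 + 986}}{s{\left(a{\left(9 \right)},-34 \right)}} = \frac{3746}{2609} + \frac{\left(-1954 + 1357\right) \frac{1}{2503 + 986}}{\left(10 + 9\right) \left(-4 + \left(10 + 9\right)\right)} = 3746 \cdot \frac{1}{2609} + \frac{\left(-597\right) \frac{1}{3489}}{19 \left(-4 + 19\right)} = \frac{3746}{2609} + \frac{\left(-597\right) \frac{1}{3489}}{19 \cdot 15} = \frac{3746}{2609} - \frac{199}{1163 \cdot 285} = \frac{3746}{2609} - \frac{199}{331455} = \frac{1241111239}{864766095}$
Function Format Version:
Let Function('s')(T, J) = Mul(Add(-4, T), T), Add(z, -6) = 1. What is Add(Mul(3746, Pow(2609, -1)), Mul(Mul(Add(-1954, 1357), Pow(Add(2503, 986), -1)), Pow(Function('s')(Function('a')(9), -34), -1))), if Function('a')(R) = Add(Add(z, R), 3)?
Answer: Rational(1241111239, 864766095) ≈ 1.4352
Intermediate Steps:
z = 7 (z = Add(6, 1) = 7)
Function('a')(R) = Add(10, R) (Function('a')(R) = Add(Add(7, R), 3) = Add(10, R))
Function('s')(T, J) = Mul(T, Add(-4, T))
Add(Mul(3746, Pow(2609, -1)), Mul(Mul(Add(-1954, 1357), Pow(Add(2503, 986), -1)), Pow(Function('s')(Function('a')(9), -34), -1))) = Add(Mul(3746, Pow(2609, -1)), Mul(Mul(Add(-1954, 1357), Pow(Add(2503, 986), -1)), Pow(Mul(Add(10, 9), Add(-4, Add(10, 9))), -1))) = Add(Mul(3746, Rational(1, 2609)), Mul(Mul(-597, Pow(3489, -1)), Pow(Mul(19, Add(-4, 19)), -1))) = Add(Rational(3746, 2609), Mul(Mul(-597, Rational(1, 3489)), Pow(Mul(19, 15), -1))) = Add(Rational(3746, 2609), Mul(Rational(-199, 1163), Pow(285, -1))) = Add(Rational(3746, 2609), Mul(Rational(-199, 1163), Rational(1, 285))) = Add(Rational(3746, 2609), Rational(-199, 331455)) = Rational(1241111239, 864766095)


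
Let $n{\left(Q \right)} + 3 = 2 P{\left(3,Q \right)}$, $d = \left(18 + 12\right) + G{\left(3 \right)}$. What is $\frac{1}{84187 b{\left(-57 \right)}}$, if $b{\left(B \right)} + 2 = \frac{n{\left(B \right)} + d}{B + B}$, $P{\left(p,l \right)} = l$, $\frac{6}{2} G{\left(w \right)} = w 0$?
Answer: $- \frac{38}{3956789} \approx -9.6037 \cdot 10^{-6}$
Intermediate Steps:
$G{\left(w \right)} = 0$ ($G{\left(w \right)} = \frac{w 0}{3} = \frac{1}{3} \cdot 0 = 0$)
$d = 30$ ($d = \left(18 + 12\right) + 0 = 30 + 0 = 30$)
$n{\left(Q \right)} = -3 + 2 Q$
$b{\left(B \right)} = -2 + \frac{27 + 2 B}{2 B}$ ($b{\left(B \right)} = -2 + \frac{\left(-3 + 2 B\right) + 30}{B + B} = -2 + \frac{27 + 2 B}{2 B}$)
$\frac{1}{84187 b{\left(-57 \right)}} = \frac{1}{84187 \frac{\frac{27}{2} - -57}{-57}} = \frac{1}{84187 \left(- \frac{\frac{27}{2} + 57}{57}\right)} = \frac{1}{84187 \left(\left(- \frac{1}{57}\right) \frac{141}{2}\right)} = \frac{1}{84187 \left(- \frac{47}{38}\right)} = \frac{1}{84187} \left(- \frac{38}{47}\right) = - \frac{38}{3956789}$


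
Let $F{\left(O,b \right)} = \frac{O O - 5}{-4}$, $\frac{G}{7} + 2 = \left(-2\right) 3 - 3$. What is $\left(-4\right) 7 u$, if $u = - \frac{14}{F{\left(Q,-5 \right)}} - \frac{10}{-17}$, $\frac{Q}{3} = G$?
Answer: $- \frac{3741584}{226763} \approx -16.5$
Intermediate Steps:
$G = -77$ ($G = -14 + 7 \left(\left(-2\right) 3 - 3\right) = -14 + 7 \left(-6 - 3\right) = -14 + 7 \left(-9\right) = -14 - 63 = -77$)
$Q = -231$ ($Q = 3 \left(-77\right) = -231$)
$F{\left(O,b \right)} = \frac{5}{4} - \frac{O^{2}}{4}$ ($F{\left(O,b \right)} = \left(O^{2} - 5\right) \left(- \frac{1}{4}\right) = \left(-5 + O^{2}\right) \left(- \frac{1}{4}\right) = \frac{5}{4} - \frac{O^{2}}{4}$)
$u = \frac{133628}{226763}$ ($u = - \frac{14}{\frac{5}{4} - \frac{\left(-231\right)^{2}}{4}} - \frac{10}{-17} = - \frac{14}{\frac{5}{4} - \frac{53361}{4}} - - \frac{10}{17} = - \frac{14}{\frac{5}{4} - \frac{53361}{4}} + \frac{10}{17} = - \frac{14}{-13339} + \frac{10}{17} = \left(-14\right) \left(- \frac{1}{13339}\right) + \frac{10}{17} = \frac{14}{13339} + \frac{10}{17} = \frac{133628}{226763} \approx 0.58928$)
$\left(-4\right) 7 u = \left(-4\right) 7 \cdot \frac{133628}{226763} = \left(-28\right) \frac{133628}{226763} = - \frac{3741584}{226763}$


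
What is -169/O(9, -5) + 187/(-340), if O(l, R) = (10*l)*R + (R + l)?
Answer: -763/4460 ≈ -0.17108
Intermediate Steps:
O(l, R) = R + l + 10*R*l (O(l, R) = 10*R*l + (R + l) = R + l + 10*R*l)
-169/O(9, -5) + 187/(-340) = -169/(-5 + 9 + 10*(-5)*9) + 187/(-340) = -169/(-5 + 9 - 450) + 187*(-1/340) = -169/(-446) - 11/20 = -169*(-1/446) - 11/20 = 169/446 - 11/20 = -763/4460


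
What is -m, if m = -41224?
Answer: 41224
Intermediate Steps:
-m = -1*(-41224) = 41224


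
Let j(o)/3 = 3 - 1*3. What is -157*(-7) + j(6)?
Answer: 1099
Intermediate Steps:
j(o) = 0 (j(o) = 3*(3 - 1*3) = 3*(3 - 3) = 3*0 = 0)
-157*(-7) + j(6) = -157*(-7) + 0 = 1099 + 0 = 1099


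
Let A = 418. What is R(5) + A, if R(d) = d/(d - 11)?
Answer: 2503/6 ≈ 417.17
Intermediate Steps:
R(d) = d/(-11 + d)
R(5) + A = 5/(-11 + 5) + 418 = 5/(-6) + 418 = 5*(-⅙) + 418 = -⅚ + 418 = 2503/6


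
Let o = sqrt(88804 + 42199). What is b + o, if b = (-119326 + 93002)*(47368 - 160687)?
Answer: 2983009356 + sqrt(131003) ≈ 2.9830e+9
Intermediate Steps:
o = sqrt(131003) ≈ 361.94
b = 2983009356 (b = -26324*(-113319) = 2983009356)
b + o = 2983009356 + sqrt(131003)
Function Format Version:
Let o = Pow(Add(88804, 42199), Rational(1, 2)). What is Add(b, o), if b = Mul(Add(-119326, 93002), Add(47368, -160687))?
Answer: Add(2983009356, Pow(131003, Rational(1, 2))) ≈ 2.9830e+9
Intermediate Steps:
o = Pow(131003, Rational(1, 2)) ≈ 361.94
b = 2983009356 (b = Mul(-26324, -113319) = 2983009356)
Add(b, o) = Add(2983009356, Pow(131003, Rational(1, 2)))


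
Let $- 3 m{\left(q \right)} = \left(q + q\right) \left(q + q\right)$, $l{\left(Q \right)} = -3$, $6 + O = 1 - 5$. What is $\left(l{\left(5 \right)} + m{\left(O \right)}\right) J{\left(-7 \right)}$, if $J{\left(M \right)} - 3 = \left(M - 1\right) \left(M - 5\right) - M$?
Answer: $- \frac{43354}{3} \approx -14451.0$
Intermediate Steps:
$O = -10$ ($O = -6 + \left(1 - 5\right) = -6 - 4 = -10$)
$J{\left(M \right)} = 3 - M + \left(-1 + M\right) \left(-5 + M\right)$ ($J{\left(M \right)} = 3 - \left(M - \left(M - 1\right) \left(M - 5\right)\right) = 3 - \left(M - \left(-1 + M\right) \left(-5 + M\right)\right) = 3 - M + \left(-1 + M\right) \left(-5 + M\right)$)
$m{\left(q \right)} = - \frac{4 q^{2}}{3}$ ($m{\left(q \right)} = - \frac{\left(q + q\right) \left(q + q\right)}{3} = - \frac{2 q 2 q}{3} = - \frac{4 q^{2}}{3}$)
$\left(l{\left(5 \right)} + m{\left(O \right)}\right) J{\left(-7 \right)} = \left(-3 - \frac{4 \left(-10\right)^{2}}{3}\right) \left(8 + \left(-7\right)^{2} - -49\right) = \left(-3 - \frac{400}{3}\right) \left(8 + 49 + 49\right) = \left(-3 - \frac{400}{3}\right) 106 = \left(- \frac{409}{3}\right) 106 = - \frac{43354}{3}$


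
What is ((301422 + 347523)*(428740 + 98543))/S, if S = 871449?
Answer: 114059222145/290483 ≈ 3.9265e+5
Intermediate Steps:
((301422 + 347523)*(428740 + 98543))/S = ((301422 + 347523)*(428740 + 98543))/871449 = (648945*527283)*(1/871449) = 342177666435*(1/871449) = 114059222145/290483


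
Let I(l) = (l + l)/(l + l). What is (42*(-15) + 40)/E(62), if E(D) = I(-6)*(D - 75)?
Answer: 590/13 ≈ 45.385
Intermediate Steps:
I(l) = 1 (I(l) = (2*l)/((2*l)) = (2*l)*(1/(2*l)) = 1)
E(D) = -75 + D (E(D) = 1*(D - 75) = 1*(-75 + D) = -75 + D)
(42*(-15) + 40)/E(62) = (42*(-15) + 40)/(-75 + 62) = (-630 + 40)/(-13) = -590*(-1/13) = 590/13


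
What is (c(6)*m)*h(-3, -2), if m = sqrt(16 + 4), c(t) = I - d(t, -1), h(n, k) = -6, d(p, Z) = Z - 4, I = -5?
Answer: 0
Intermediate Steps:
d(p, Z) = -4 + Z
c(t) = 0 (c(t) = -5 - (-4 - 1) = -5 - 1*(-5) = -5 + 5 = 0)
m = 2*sqrt(5) (m = sqrt(20) = 2*sqrt(5) ≈ 4.4721)
(c(6)*m)*h(-3, -2) = (0*(2*sqrt(5)))*(-6) = 0*(-6) = 0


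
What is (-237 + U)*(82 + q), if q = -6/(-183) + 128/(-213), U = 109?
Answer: -135429632/12993 ≈ -10423.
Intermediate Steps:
q = -7382/12993 (q = -6*(-1/183) + 128*(-1/213) = 2/61 - 128/213 = -7382/12993 ≈ -0.56815)
(-237 + U)*(82 + q) = (-237 + 109)*(82 - 7382/12993) = -128*1058044/12993 = -135429632/12993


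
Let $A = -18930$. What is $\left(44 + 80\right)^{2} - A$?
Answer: $34306$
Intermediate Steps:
$\left(44 + 80\right)^{2} - A = \left(44 + 80\right)^{2} - -18930 = 124^{2} + 18930 = 15376 + 18930 = 34306$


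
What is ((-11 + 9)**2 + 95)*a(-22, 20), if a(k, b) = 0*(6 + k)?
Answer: 0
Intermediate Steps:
a(k, b) = 0
((-11 + 9)**2 + 95)*a(-22, 20) = ((-11 + 9)**2 + 95)*0 = ((-2)**2 + 95)*0 = (4 + 95)*0 = 99*0 = 0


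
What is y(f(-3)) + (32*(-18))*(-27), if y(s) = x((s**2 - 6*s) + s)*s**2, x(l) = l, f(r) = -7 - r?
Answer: 16128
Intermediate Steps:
y(s) = s**2*(s**2 - 5*s) (y(s) = ((s**2 - 6*s) + s)*s**2 = (s**2 - 5*s)*s**2 = s**2*(s**2 - 5*s))
y(f(-3)) + (32*(-18))*(-27) = (-7 - 1*(-3))**3*(-5 + (-7 - 1*(-3))) + (32*(-18))*(-27) = (-7 + 3)**3*(-5 + (-7 + 3)) - 576*(-27) = (-4)**3*(-5 - 4) + 15552 = -64*(-9) + 15552 = 576 + 15552 = 16128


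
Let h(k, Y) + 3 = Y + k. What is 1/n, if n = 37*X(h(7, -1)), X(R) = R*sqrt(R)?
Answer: sqrt(3)/333 ≈ 0.0052014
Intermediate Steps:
h(k, Y) = -3 + Y + k (h(k, Y) = -3 + (Y + k) = -3 + Y + k)
X(R) = R**(3/2)
n = 111*sqrt(3) (n = 37*(-3 - 1 + 7)**(3/2) = 37*3**(3/2) = 37*(3*sqrt(3)) = 111*sqrt(3) ≈ 192.26)
1/n = 1/(111*sqrt(3)) = sqrt(3)/333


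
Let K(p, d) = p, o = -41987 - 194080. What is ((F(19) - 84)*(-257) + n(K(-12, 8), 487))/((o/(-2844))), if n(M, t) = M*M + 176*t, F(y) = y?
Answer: 97227828/78689 ≈ 1235.6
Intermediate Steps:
o = -236067
n(M, t) = M² + 176*t
((F(19) - 84)*(-257) + n(K(-12, 8), 487))/((o/(-2844))) = ((19 - 84)*(-257) + ((-12)² + 176*487))/((-236067/(-2844))) = (-65*(-257) + (144 + 85712))/((-236067*(-1/2844))) = (16705 + 85856)/(78689/948) = 102561*(948/78689) = 97227828/78689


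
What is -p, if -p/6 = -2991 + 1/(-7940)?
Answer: -71245623/3970 ≈ -17946.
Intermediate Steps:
p = 71245623/3970 (p = -6*(-2991 + 1/(-7940)) = -6*(-2991 - 1/7940) = -6*(-23748541/7940) = 71245623/3970 ≈ 17946.)
-p = -1*71245623/3970 = -71245623/3970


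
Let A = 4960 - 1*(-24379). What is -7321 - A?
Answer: -36660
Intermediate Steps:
A = 29339 (A = 4960 + 24379 = 29339)
-7321 - A = -7321 - 1*29339 = -7321 - 29339 = -36660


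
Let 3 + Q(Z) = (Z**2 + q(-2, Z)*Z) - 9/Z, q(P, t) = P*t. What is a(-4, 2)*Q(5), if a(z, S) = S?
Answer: -298/5 ≈ -59.600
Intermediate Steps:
Q(Z) = -3 - Z**2 - 9/Z (Q(Z) = -3 + ((Z**2 + (-2*Z)*Z) - 9/Z) = -3 + ((Z**2 - 2*Z**2) - 9/Z) = -3 + (-Z**2 - 9/Z) = -3 - Z**2 - 9/Z)
a(-4, 2)*Q(5) = 2*(-3 - 1*5**2 - 9/5) = 2*(-3 - 1*25 - 9*1/5) = 2*(-3 - 25 - 9/5) = 2*(-149/5) = -298/5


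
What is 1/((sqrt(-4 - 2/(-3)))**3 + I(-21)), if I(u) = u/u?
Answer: 27/1027 + 30*I*sqrt(30)/1027 ≈ 0.02629 + 0.16*I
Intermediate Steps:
I(u) = 1
1/((sqrt(-4 - 2/(-3)))**3 + I(-21)) = 1/((sqrt(-4 - 2/(-3)))**3 + 1) = 1/((sqrt(-4 - 2*(-1/3)))**3 + 1) = 1/((sqrt(-4 + 2/3))**3 + 1) = 1/((sqrt(-10/3))**3 + 1) = 1/((I*sqrt(30)/3)**3 + 1) = 1/(-10*I*sqrt(30)/9 + 1) = 1/(1 - 10*I*sqrt(30)/9)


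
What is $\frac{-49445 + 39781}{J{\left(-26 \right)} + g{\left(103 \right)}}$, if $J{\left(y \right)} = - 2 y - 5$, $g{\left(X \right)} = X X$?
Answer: $- \frac{302}{333} \approx -0.90691$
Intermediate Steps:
$g{\left(X \right)} = X^{2}$
$J{\left(y \right)} = -5 - 2 y$
$\frac{-49445 + 39781}{J{\left(-26 \right)} + g{\left(103 \right)}} = \frac{-49445 + 39781}{\left(-5 - -52\right) + 103^{2}} = - \frac{9664}{\left(-5 + 52\right) + 10609} = - \frac{9664}{47 + 10609} = - \frac{9664}{10656} = \left(-9664\right) \frac{1}{10656} = - \frac{302}{333}$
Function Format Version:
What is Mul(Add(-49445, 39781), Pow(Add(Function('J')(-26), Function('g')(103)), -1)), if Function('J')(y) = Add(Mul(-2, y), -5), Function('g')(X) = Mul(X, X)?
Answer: Rational(-302, 333) ≈ -0.90691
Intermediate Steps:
Function('g')(X) = Pow(X, 2)
Function('J')(y) = Add(-5, Mul(-2, y))
Mul(Add(-49445, 39781), Pow(Add(Function('J')(-26), Function('g')(103)), -1)) = Mul(Add(-49445, 39781), Pow(Add(Add(-5, Mul(-2, -26)), Pow(103, 2)), -1)) = Mul(-9664, Pow(Add(Add(-5, 52), 10609), -1)) = Mul(-9664, Pow(Add(47, 10609), -1)) = Mul(-9664, Pow(10656, -1)) = Mul(-9664, Rational(1, 10656)) = Rational(-302, 333)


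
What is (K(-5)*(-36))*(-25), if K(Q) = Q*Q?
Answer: 22500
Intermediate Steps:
K(Q) = Q²
(K(-5)*(-36))*(-25) = ((-5)²*(-36))*(-25) = (25*(-36))*(-25) = -900*(-25) = 22500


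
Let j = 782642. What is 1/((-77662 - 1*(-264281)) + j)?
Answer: 1/969261 ≈ 1.0317e-6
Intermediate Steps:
1/((-77662 - 1*(-264281)) + j) = 1/((-77662 - 1*(-264281)) + 782642) = 1/((-77662 + 264281) + 782642) = 1/(186619 + 782642) = 1/969261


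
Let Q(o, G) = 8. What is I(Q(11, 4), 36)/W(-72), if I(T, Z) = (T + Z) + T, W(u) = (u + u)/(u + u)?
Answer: 52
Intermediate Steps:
W(u) = 1 (W(u) = (2*u)/((2*u)) = (2*u)*(1/(2*u)) = 1)
I(T, Z) = Z + 2*T
I(Q(11, 4), 36)/W(-72) = (36 + 2*8)/1 = (36 + 16)*1 = 52*1 = 52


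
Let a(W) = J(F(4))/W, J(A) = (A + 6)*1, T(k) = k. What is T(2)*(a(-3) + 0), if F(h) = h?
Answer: -20/3 ≈ -6.6667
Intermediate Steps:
J(A) = 6 + A (J(A) = (6 + A)*1 = 6 + A)
a(W) = 10/W (a(W) = (6 + 4)/W = 10/W)
T(2)*(a(-3) + 0) = 2*(10/(-3) + 0) = 2*(10*(-⅓) + 0) = 2*(-10/3 + 0) = 2*(-10/3) = -20/3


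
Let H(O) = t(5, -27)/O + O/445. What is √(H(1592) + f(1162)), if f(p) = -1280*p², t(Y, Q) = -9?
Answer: 3*I*√24094941313581099390/354220 ≈ 41573.0*I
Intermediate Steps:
H(O) = -9/O + O/445
√(H(1592) + f(1162)) = √((-9/1592 + (1/445)*1592) - 1280*1162²) = √((-9*1/1592 + 1592/445) - 1280*1350244) = √((-9/1592 + 1592/445) - 1728312320) = √(2530459/708440 - 1728312320) = √(-1224405577450341/708440) = 3*I*√24094941313581099390/354220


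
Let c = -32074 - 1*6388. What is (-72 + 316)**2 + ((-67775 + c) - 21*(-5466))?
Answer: 68085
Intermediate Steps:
c = -38462 (c = -32074 - 6388 = -38462)
(-72 + 316)**2 + ((-67775 + c) - 21*(-5466)) = (-72 + 316)**2 + ((-67775 - 38462) - 21*(-5466)) = 244**2 + (-106237 + 114786) = 59536 + 8549 = 68085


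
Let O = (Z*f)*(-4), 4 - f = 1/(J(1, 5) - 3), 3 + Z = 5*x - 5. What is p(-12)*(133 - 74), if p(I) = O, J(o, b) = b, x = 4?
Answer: -9912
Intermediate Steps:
Z = 12 (Z = -3 + (5*4 - 5) = -3 + (20 - 5) = -3 + 15 = 12)
f = 7/2 (f = 4 - 1/(5 - 3) = 4 - 1/2 = 7/2 ≈ 3.5000)
O = -168 (O = (12*(7/2))*(-4) = 42*(-4) = -168)
p(I) = -168
p(-12)*(133 - 74) = -168*(133 - 74) = -168*59 = -9912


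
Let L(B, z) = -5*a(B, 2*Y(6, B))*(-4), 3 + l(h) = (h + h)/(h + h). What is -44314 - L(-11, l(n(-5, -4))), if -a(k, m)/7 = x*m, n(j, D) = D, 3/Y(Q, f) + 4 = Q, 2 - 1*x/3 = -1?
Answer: -40534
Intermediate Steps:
x = 9 (x = 6 - 3*(-1) = 6 + 3 = 9)
Y(Q, f) = 3/(-4 + Q)
l(h) = -2 (l(h) = -3 + (h + h)/(h + h) = -3 + (2*h)/((2*h)) = -3 + (2*h)*(1/(2*h)) = -3 + 1 = -2)
a(k, m) = -63*m
L(B, z) = -3780 (L(B, z) = -(-315)*2*(3/(-4 + 6))*(-4) = -(-315)*2*(3/2)*(-4) = -(-315)*3*(-4) = -5*(-189)*(-4) = 945*(-4) = -3780)
-44314 - L(-11, l(n(-5, -4))) = -44314 - 1*(-3780) = -44314 + 3780 = -40534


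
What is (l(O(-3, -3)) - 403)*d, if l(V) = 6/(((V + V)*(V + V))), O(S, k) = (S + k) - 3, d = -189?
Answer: 152327/2 ≈ 76164.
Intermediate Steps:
O(S, k) = -3 + S + k
l(V) = 3/(2*V**2) (l(V) = 6/(((2*V)*(2*V))) = 6/((4*V**2)) = 6*(1/(4*V**2)) = 3/(2*V**2))
(l(O(-3, -3)) - 403)*d = (3/(2*(-3 - 3 - 3)**2) - 403)*(-189) = ((3/2)/(-9)**2 - 403)*(-189) = ((3/2)*(1/81) - 403)*(-189) = (1/54 - 403)*(-189) = -21761/54*(-189) = 152327/2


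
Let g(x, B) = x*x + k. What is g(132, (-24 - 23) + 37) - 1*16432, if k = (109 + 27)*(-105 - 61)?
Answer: -21584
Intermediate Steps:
k = -22576 (k = 136*(-166) = -22576)
g(x, B) = -22576 + x² (g(x, B) = x*x - 22576 = x² - 22576 = -22576 + x²)
g(132, (-24 - 23) + 37) - 1*16432 = (-22576 + 132²) - 1*16432 = (-22576 + 17424) - 16432 = -5152 - 16432 = -21584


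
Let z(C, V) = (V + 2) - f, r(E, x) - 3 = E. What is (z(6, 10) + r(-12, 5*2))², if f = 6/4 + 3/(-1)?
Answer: 81/4 ≈ 20.250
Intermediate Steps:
r(E, x) = 3 + E
f = -3/2 (f = 6*(¼) + 3*(-1) = 3/2 - 3 = -3/2 ≈ -1.5000)
z(C, V) = 7/2 + V (z(C, V) = (V + 2) - 1*(-3/2) = (2 + V) + 3/2 = 7/2 + V)
(z(6, 10) + r(-12, 5*2))² = ((7/2 + 10) + (3 - 12))² = (27/2 - 9)² = (9/2)² = 81/4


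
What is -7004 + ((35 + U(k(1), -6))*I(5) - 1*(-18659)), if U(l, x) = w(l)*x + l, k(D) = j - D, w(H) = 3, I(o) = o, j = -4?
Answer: 11715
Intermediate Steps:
k(D) = -4 - D
U(l, x) = l + 3*x (U(l, x) = 3*x + l = l + 3*x)
-7004 + ((35 + U(k(1), -6))*I(5) - 1*(-18659)) = -7004 + ((35 + ((-4 - 1*1) + 3*(-6)))*5 - 1*(-18659)) = -7004 + ((35 + ((-4 - 1) - 18))*5 + 18659) = -7004 + ((35 + (-5 - 18))*5 + 18659) = -7004 + ((35 - 23)*5 + 18659) = -7004 + (12*5 + 18659) = -7004 + (60 + 18659) = -7004 + 18719 = 11715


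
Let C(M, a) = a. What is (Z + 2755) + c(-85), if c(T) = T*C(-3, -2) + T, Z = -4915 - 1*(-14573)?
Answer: 12498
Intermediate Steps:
Z = 9658 (Z = -4915 + 14573 = 9658)
c(T) = -T (c(T) = T*(-2) + T = -2*T + T = -T)
(Z + 2755) + c(-85) = (9658 + 2755) - 1*(-85) = 12413 + 85 = 12498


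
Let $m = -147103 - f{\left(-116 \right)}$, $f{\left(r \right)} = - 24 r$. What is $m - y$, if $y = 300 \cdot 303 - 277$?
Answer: $-240510$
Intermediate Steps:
$y = 90623$ ($y = 90900 - 277 = 90623$)
$m = -149887$ ($m = -147103 - \left(-24\right) \left(-116\right) = -147103 - 2784 = -149887$)
$m - y = -149887 - 90623 = -240510$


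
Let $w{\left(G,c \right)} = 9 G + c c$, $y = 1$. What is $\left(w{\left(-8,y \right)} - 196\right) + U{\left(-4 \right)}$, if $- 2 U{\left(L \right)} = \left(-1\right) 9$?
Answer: $- \frac{525}{2} \approx -262.5$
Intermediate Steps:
$U{\left(L \right)} = \frac{9}{2}$ ($U{\left(L \right)} = - \frac{\left(-1\right) 9}{2} = \left(- \frac{1}{2}\right) \left(-9\right) = \frac{9}{2}$)
$w{\left(G,c \right)} = c^{2} + 9 G$ ($w{\left(G,c \right)} = 9 G + c^{2} = c^{2} + 9 G$)
$\left(w{\left(-8,y \right)} - 196\right) + U{\left(-4 \right)} = \left(\left(1^{2} + 9 \left(-8\right)\right) - 196\right) + \frac{9}{2} = \left(\left(1 - 72\right) - 196\right) + \frac{9}{2} = \left(-71 - 196\right) + \frac{9}{2} = -267 + \frac{9}{2} = - \frac{525}{2}$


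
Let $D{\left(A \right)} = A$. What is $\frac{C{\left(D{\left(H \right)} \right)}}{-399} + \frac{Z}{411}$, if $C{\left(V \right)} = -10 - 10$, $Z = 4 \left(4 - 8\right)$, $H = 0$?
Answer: $\frac{204}{18221} \approx 0.011196$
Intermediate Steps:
$Z = -16$ ($Z = 4 \left(-4\right) = -16$)
$C{\left(V \right)} = -20$ ($C{\left(V \right)} = -10 - 10 = -20$)
$\frac{C{\left(D{\left(H \right)} \right)}}{-399} + \frac{Z}{411} = - \frac{20}{-399} - \frac{16}{411} = \left(-20\right) \left(- \frac{1}{399}\right) - \frac{16}{411} = \frac{20}{399} - \frac{16}{411} = \frac{204}{18221}$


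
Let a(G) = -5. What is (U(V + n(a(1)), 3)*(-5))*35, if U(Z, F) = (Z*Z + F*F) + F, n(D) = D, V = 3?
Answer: -2800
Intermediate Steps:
U(Z, F) = F + F² + Z² (U(Z, F) = (Z² + F²) + F = (F² + Z²) + F = F + F² + Z²)
(U(V + n(a(1)), 3)*(-5))*35 = ((3 + 3² + (3 - 5)²)*(-5))*35 = ((3 + 9 + (-2)²)*(-5))*35 = ((3 + 9 + 4)*(-5))*35 = (16*(-5))*35 = -80*35 = -2800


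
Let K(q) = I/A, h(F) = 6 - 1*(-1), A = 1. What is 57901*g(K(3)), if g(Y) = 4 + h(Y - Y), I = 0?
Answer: 636911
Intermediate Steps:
h(F) = 7 (h(F) = 6 + 1 = 7)
K(q) = 0 (K(q) = 0/1 = 0*1 = 0)
g(Y) = 11 (g(Y) = 4 + 7 = 11)
57901*g(K(3)) = 57901*11 = 636911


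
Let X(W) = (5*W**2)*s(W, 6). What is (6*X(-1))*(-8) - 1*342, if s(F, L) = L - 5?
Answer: -582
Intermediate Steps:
s(F, L) = -5 + L
X(W) = 5*W**2 (X(W) = (5*W**2)*(-5 + 6) = (5*W**2)*1 = 5*W**2)
(6*X(-1))*(-8) - 1*342 = (6*(5*(-1)**2))*(-8) - 1*342 = (6*(5*1))*(-8) - 342 = (6*5)*(-8) - 342 = 30*(-8) - 342 = -240 - 342 = -582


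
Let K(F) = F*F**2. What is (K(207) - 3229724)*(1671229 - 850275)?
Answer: 4630196158126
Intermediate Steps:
K(F) = F**3
(K(207) - 3229724)*(1671229 - 850275) = (207**3 - 3229724)*(1671229 - 850275) = (8869743 - 3229724)*820954 = 5640019*820954 = 4630196158126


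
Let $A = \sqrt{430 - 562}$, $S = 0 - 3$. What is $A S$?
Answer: $- 6 i \sqrt{33} \approx - 34.467 i$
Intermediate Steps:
$S = -3$ ($S = 0 - 3 = -3$)
$A = 2 i \sqrt{33}$ ($A = \sqrt{-132} = 2 i \sqrt{33} \approx 11.489 i$)
$A S = 2 i \sqrt{33} \left(-3\right) = - 6 i \sqrt{33}$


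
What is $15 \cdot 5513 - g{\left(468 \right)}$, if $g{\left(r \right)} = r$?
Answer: $82227$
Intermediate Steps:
$15 \cdot 5513 - g{\left(468 \right)} = 15 \cdot 5513 - 468 = 82695 - 468 = 82227$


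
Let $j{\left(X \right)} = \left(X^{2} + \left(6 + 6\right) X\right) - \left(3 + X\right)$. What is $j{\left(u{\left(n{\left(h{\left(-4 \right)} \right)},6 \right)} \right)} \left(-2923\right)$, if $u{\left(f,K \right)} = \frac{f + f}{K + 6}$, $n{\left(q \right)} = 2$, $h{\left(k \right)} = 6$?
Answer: $- \frac{20461}{9} \approx -2273.4$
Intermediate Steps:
$u{\left(f,K \right)} = \frac{2 f}{6 + K}$
$j{\left(X \right)} = -3 + X^{2} + 11 X$ ($j{\left(X \right)} = \left(X^{2} + 12 X\right) - \left(3 + X\right) = -3 + X^{2} + 11 X$)
$j{\left(u{\left(n{\left(h{\left(-4 \right)} \right)},6 \right)} \right)} \left(-2923\right) = \left(-3 + \left(2 \cdot 2 \frac{1}{6 + 6}\right)^{2} + 11 \cdot 2 \cdot 2 \frac{1}{6 + 6}\right) \left(-2923\right) = \left(-3 + \left(2 \cdot 2 \cdot \frac{1}{12}\right)^{2} + 11 \cdot 2 \cdot 2 \cdot \frac{1}{12}\right) \left(-2923\right) = \left(-3 + \left(\frac{1}{3}\right)^{2} + 11 \cdot \frac{1}{3}\right) \left(-2923\right) = \left(-3 + \frac{1}{9} + \frac{11}{3}\right) \left(-2923\right) = \frac{7}{9} \left(-2923\right) = - \frac{20461}{9}$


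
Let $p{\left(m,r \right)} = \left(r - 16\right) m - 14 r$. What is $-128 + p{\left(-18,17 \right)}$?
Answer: $-384$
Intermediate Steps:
$p{\left(m,r \right)} = - 14 r + m \left(-16 + r\right)$ ($p{\left(m,r \right)} = \left(-16 + r\right) m - 14 r = m \left(-16 + r\right) - 14 r = - 14 r + m \left(-16 + r\right)$)
$-128 + p{\left(-18,17 \right)} = -128 - 256 = -384$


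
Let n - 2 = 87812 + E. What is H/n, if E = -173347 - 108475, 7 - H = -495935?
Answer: -247971/97004 ≈ -2.5563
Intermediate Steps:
H = 495942 (H = 7 - 1*(-495935) = 7 + 495935 = 495942)
E = -281822
n = -194008 (n = 2 + (87812 - 281822) = 2 - 194010 = -194008)
H/n = 495942/(-194008) = 495942*(-1/194008) = -247971/97004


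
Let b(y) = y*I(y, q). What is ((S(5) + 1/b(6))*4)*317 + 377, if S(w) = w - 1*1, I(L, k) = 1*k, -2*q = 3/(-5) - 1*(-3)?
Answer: 47456/9 ≈ 5272.9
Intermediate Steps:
q = -6/5 (q = -(3/(-5) - 1*(-3))/2 = -(3*(-⅕) + 3)/2 = -(-⅗ + 3)/2 = -½*12/5 = -6/5 ≈ -1.2000)
I(L, k) = k
b(y) = -6*y/5 (b(y) = y*(-6/5) = -6*y/5)
S(w) = -1 + w (S(w) = w - 1 = -1 + w)
((S(5) + 1/b(6))*4)*317 + 377 = (((-1 + 5) + 1/(-6/5*6))*4)*317 + 377 = ((4 + 1/(-36/5))*4)*317 + 377 = ((4 - 5/36)*4)*317 + 377 = ((139/36)*4)*317 + 377 = (139/9)*317 + 377 = 44063/9 + 377 = 47456/9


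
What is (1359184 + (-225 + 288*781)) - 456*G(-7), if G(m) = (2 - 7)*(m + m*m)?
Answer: 1679647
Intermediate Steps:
G(m) = -5*m - 5*m**2 (G(m) = -5*(m + m**2) = -5*m - 5*m**2)
(1359184 + (-225 + 288*781)) - 456*G(-7) = (1359184 + (-225 + 288*781)) - (-2280)*(-7)*(1 - 7) = (1359184 + (-225 + 224928)) - (-2280)*(-7)*(-6) = (1359184 + 224703) - 456*(-210) = 1583887 + 95760 = 1679647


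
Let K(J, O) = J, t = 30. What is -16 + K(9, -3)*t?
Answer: 254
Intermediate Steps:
-16 + K(9, -3)*t = -16 + 9*30 = -16 + 270 = 254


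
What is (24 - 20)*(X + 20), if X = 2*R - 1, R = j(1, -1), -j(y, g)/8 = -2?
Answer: 204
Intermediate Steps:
j(y, g) = 16 (j(y, g) = -8*(-2) = 16)
R = 16
X = 31 (X = 2*16 - 1 = 32 - 1 = 31)
(24 - 20)*(X + 20) = (24 - 20)*(31 + 20) = 4*51 = 204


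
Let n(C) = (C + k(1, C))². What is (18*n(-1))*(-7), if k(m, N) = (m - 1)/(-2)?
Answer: -126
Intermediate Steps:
k(m, N) = ½ - m/2 (k(m, N) = (-1 + m)*(-½) = ½ - m/2)
n(C) = C² (n(C) = (C + (½ - ½*1))² = (C + (½ - ½))² = (C + 0)² = C²)
(18*n(-1))*(-7) = (18*(-1)²)*(-7) = (18*1)*(-7) = 18*(-7) = -126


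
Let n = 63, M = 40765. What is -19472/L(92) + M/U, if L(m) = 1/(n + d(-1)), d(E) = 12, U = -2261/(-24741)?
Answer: -2293397535/2261 ≈ -1.0143e+6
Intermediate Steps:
U = 2261/24741 (U = -2261*(-1/24741) = 2261/24741 ≈ 0.091387)
L(m) = 1/75 (L(m) = 1/(63 + 12) = 1/75)
-19472/L(92) + M/U = -19472/1/75 + 40765/(2261/24741) = -19472*75 + 40765*(24741/2261) = -1460400 + 1008566865/2261 = -2293397535/2261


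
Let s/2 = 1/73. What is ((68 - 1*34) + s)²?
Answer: 6170256/5329 ≈ 1157.9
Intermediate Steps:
s = 2/73 ≈ 0.027397
((68 - 1*34) + s)² = ((68 - 1*34) + 2/73)² = ((68 - 34) + 2/73)² = (34 + 2/73)² = (2484/73)² = 6170256/5329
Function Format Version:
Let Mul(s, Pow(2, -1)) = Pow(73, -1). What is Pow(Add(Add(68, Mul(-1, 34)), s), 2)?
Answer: Rational(6170256, 5329) ≈ 1157.9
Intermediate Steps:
s = Rational(2, 73) (s = Mul(2, Pow(73, -1)) = Mul(2, Rational(1, 73)) = Rational(2, 73) ≈ 0.027397)
Pow(Add(Add(68, Mul(-1, 34)), s), 2) = Pow(Add(Add(68, Mul(-1, 34)), Rational(2, 73)), 2) = Pow(Add(Add(68, -34), Rational(2, 73)), 2) = Pow(Add(34, Rational(2, 73)), 2) = Pow(Rational(2484, 73), 2) = Rational(6170256, 5329)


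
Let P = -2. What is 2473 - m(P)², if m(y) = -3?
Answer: 2464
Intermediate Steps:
2473 - m(P)² = 2473 - 1*(-3)² = 2473 - 1*9 = 2473 - 9 = 2464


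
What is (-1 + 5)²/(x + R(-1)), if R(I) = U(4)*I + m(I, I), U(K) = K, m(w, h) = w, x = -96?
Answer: -16/101 ≈ -0.15842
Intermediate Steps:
R(I) = 5*I (R(I) = 4*I + I = 5*I)
(-1 + 5)²/(x + R(-1)) = (-1 + 5)²/(-96 + 5*(-1)) = 4²/(-96 - 5) = 16/(-101) = 16*(-1/101) = -16/101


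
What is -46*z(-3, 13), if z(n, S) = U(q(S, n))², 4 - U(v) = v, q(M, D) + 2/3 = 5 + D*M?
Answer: -618976/9 ≈ -68775.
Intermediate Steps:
q(M, D) = 13/3 + D*M (q(M, D) = -⅔ + (5 + D*M) = 13/3 + D*M)
U(v) = 4 - v
z(n, S) = (-⅓ - S*n)² (z(n, S) = (4 - (13/3 + n*S))² = (4 - (13/3 + S*n))² = (4 + (-13/3 - S*n))² = (-⅓ - S*n)²)
-46*z(-3, 13) = -46*(1 + 3*13*(-3))²/9 = -46*(1 - 117)²/9 = -46*(-116)²/9 = -46*13456/9 = -618976/9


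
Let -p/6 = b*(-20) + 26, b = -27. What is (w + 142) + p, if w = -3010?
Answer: -6264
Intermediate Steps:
p = -3396 (p = -6*(-27*(-20) + 26) = -6*(540 + 26) = -6*566 = -3396)
(w + 142) + p = (-3010 + 142) - 3396 = -2868 - 3396 = -6264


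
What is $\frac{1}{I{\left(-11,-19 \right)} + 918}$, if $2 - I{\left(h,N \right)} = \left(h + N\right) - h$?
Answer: $\frac{1}{939} \approx 0.001065$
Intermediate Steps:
$I{\left(h,N \right)} = 2 - N$ ($I{\left(h,N \right)} = 2 - \left(\left(h + N\right) - h\right) = 2 - \left(\left(N + h\right) - h\right) = 2 - N$)
$\frac{1}{I{\left(-11,-19 \right)} + 918} = \frac{1}{\left(2 - -19\right) + 918} = \frac{1}{\left(2 + 19\right) + 918} = \frac{1}{21 + 918} = \frac{1}{939}$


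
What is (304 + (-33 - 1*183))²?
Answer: 7744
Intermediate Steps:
(304 + (-33 - 1*183))² = (304 + (-33 - 183))² = (304 - 216)² = 88² = 7744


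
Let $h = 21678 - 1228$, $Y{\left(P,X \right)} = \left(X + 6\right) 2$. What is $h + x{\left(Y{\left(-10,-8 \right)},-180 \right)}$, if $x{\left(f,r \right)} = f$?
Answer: $20446$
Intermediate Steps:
$Y{\left(P,X \right)} = 12 + 2 X$ ($Y{\left(P,X \right)} = \left(6 + X\right) 2 = 12 + 2 X$)
$h = 20450$ ($h = 21678 - 1228 = 20450$)
$h + x{\left(Y{\left(-10,-8 \right)},-180 \right)} = 20450 + \left(12 + 2 \left(-8\right)\right) = 20450 + \left(12 - 16\right) = 20450 - 4 = 20446$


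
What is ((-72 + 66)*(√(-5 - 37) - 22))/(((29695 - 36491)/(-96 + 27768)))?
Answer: -913176/1699 + 41508*I*√42/1699 ≈ -537.48 + 158.33*I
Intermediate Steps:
((-72 + 66)*(√(-5 - 37) - 22))/(((29695 - 36491)/(-96 + 27768))) = (-6*(√(-42) - 22))/((-6796/27672)) = (-6*(I*√42 - 22))/((-6796*1/27672)) = (-6*(-22 + I*√42))/(-1699/6918) = (132 - 6*I*√42)*(-6918/1699) = -913176/1699 + 41508*I*√42/1699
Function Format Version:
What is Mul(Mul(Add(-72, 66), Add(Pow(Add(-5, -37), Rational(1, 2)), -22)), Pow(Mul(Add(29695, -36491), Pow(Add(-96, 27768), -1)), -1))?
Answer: Add(Rational(-913176, 1699), Mul(Rational(41508, 1699), I, Pow(42, Rational(1, 2)))) ≈ Add(-537.48, Mul(158.33, I))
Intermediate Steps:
Mul(Mul(Add(-72, 66), Add(Pow(Add(-5, -37), Rational(1, 2)), -22)), Pow(Mul(Add(29695, -36491), Pow(Add(-96, 27768), -1)), -1)) = Mul(Mul(-6, Add(Pow(-42, Rational(1, 2)), -22)), Pow(Mul(-6796, Pow(27672, -1)), -1)) = Mul(Mul(-6, Add(Mul(I, Pow(42, Rational(1, 2))), -22)), Pow(Mul(-6796, Rational(1, 27672)), -1)) = Mul(Mul(-6, Add(-22, Mul(I, Pow(42, Rational(1, 2))))), Pow(Rational(-1699, 6918), -1)) = Mul(Add(132, Mul(-6, I, Pow(42, Rational(1, 2)))), Rational(-6918, 1699)) = Add(Rational(-913176, 1699), Mul(Rational(41508, 1699), I, Pow(42, Rational(1, 2))))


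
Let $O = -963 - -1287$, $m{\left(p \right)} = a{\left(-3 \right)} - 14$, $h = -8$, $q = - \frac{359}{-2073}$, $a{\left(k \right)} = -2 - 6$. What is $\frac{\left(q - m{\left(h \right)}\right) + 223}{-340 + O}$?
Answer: $- \frac{127061}{8292} \approx -15.323$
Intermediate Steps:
$a{\left(k \right)} = -8$ ($a{\left(k \right)} = -2 - 6 = -8$)
$q = \frac{359}{2073}$ ($q = \left(-359\right) \left(- \frac{1}{2073}\right) = \frac{359}{2073} \approx 0.17318$)
$m{\left(p \right)} = -22$ ($m{\left(p \right)} = -8 - 14 = -22$)
$O = 324$ ($O = -963 + 1287 = 324$)
$\frac{\left(q - m{\left(h \right)}\right) + 223}{-340 + O} = \frac{\left(\frac{359}{2073} - -22\right) + 223}{-340 + 324} = \frac{\left(\frac{359}{2073} + 22\right) + 223}{-16} = \left(\frac{45965}{2073} + 223\right) \left(- \frac{1}{16}\right) = \frac{508244}{2073} \left(- \frac{1}{16}\right) = - \frac{127061}{8292}$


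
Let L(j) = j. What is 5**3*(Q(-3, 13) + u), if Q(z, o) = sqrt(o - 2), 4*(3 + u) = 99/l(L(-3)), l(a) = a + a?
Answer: -7125/8 + 125*sqrt(11) ≈ -476.05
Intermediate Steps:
l(a) = 2*a
u = -57/8 (u = -3 + (99/((2*(-3))))/4 = -3 + (99/(-6))/4 = -3 + (99*(-1/6))/4 = -3 + (1/4)*(-33/2) = -3 - 33/8 = -57/8 ≈ -7.1250)
Q(z, o) = sqrt(-2 + o)
5**3*(Q(-3, 13) + u) = 5**3*(sqrt(-2 + 13) - 57/8) = 125*(sqrt(11) - 57/8) = 125*(-57/8 + sqrt(11)) = -7125/8 + 125*sqrt(11)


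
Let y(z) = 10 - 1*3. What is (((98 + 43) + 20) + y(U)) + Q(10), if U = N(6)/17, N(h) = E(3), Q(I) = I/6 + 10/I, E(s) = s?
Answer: 512/3 ≈ 170.67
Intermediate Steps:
Q(I) = 10/I + I/6 (Q(I) = I*(⅙) + 10/I = I/6 + 10/I = 10/I + I/6)
N(h) = 3
U = 3/17 ≈ 0.17647
y(z) = 7 (y(z) = 10 - 3 = 7)
(((98 + 43) + 20) + y(U)) + Q(10) = (((98 + 43) + 20) + 7) + (10/10 + (⅙)*10) = ((141 + 20) + 7) + (10*(⅒) + 5/3) = (161 + 7) + (1 + 5/3) = 168 + 8/3 = 512/3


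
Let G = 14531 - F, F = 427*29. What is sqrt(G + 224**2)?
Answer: 2*sqrt(13081) ≈ 228.74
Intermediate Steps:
F = 12383
G = 2148 (G = 14531 - 1*12383 = 14531 - 12383 = 2148)
sqrt(G + 224**2) = sqrt(2148 + 224**2) = sqrt(2148 + 50176) = sqrt(52324) = 2*sqrt(13081)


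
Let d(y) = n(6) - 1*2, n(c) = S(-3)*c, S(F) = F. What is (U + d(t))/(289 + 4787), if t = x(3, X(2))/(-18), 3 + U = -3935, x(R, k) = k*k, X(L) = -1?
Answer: -1979/2538 ≈ -0.77975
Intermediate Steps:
x(R, k) = k²
U = -3938 (U = -3 - 3935 = -3938)
n(c) = -3*c
t = -1/18 (t = (-1)²/(-18) = 1*(-1/18) = -1/18 ≈ -0.055556)
d(y) = -20 (d(y) = -3*6 - 1*2 = -18 - 2 = -20)
(U + d(t))/(289 + 4787) = (-3938 - 20)/(289 + 4787) = -3958/5076 = -3958*1/5076 = -1979/2538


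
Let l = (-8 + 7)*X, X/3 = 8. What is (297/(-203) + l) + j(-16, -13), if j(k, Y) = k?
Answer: -8417/203 ≈ -41.463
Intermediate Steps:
X = 24 (X = 3*8 = 24)
l = -24 (l = (-8 + 7)*24 = -1*24 = -24)
(297/(-203) + l) + j(-16, -13) = (297/(-203) - 24) - 16 = (297*(-1/203) - 24) - 16 = (-297/203 - 24) - 16 = -5169/203 - 16 = -8417/203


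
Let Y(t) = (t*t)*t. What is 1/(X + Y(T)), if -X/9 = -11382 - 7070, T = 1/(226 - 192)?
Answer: 39304/6527136673 ≈ 6.0216e-6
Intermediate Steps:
T = 1/34 ≈ 0.029412
X = 166068 (X = -9*(-11382 - 7070) = -9*(-18452) = 166068)
Y(t) = t**3 (Y(t) = t**2*t = t**3)
1/(X + Y(T)) = 1/(166068 + (1/34)**3) = 1/(166068 + 1/39304) = 1/(6527136673/39304) = 39304/6527136673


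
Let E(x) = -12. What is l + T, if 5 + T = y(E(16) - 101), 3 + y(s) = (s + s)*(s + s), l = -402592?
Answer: -351524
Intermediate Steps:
y(s) = -3 + 4*s² (y(s) = -3 + (s + s)*(s + s) = -3 + (2*s)*(2*s) = -3 + 4*s²)
T = 51068 (T = -5 + (-3 + 4*(-12 - 101)²) = -5 + (-3 + 4*(-113)²) = -5 + (-3 + 4*12769) = -5 + (-3 + 51076) = -5 + 51073 = 51068)
l + T = -402592 + 51068 = -351524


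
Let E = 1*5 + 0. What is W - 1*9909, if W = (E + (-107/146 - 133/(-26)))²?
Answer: -8844774093/900601 ≈ -9821.0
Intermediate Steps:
E = 5 (E = 5 + 0 = 5)
W = 79281216/900601 (W = (5 + (-107/146 - 133/(-26)))² = (5 + (-107*1/146 - 133*(-1/26)))² = (5 + (-107/146 + 133/26))² = (5 + 4159/949)² = (8904/949)² = 79281216/900601 ≈ 88.031)
W - 1*9909 = 79281216/900601 - 1*9909 = 79281216/900601 - 9909 = -8844774093/900601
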